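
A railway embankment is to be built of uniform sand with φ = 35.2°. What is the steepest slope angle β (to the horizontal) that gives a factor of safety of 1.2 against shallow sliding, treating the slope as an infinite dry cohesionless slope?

β = 30.4°

For an infinite dry cohesionless slope FS = tanφ/tanβ, so tanβ = tanφ / FS.
tanβ = tan35.2° / 1.2 = 0.7054 / 1.2 = 0.5879
β = arctan(0.5879) = 30.45°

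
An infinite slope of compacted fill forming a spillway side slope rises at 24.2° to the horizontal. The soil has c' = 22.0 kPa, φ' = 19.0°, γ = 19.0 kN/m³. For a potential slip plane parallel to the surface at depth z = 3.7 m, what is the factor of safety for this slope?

For an infinite slope with a slip plane parallel to the surface (no pore pressure): FS = [c' + γz cos²β tanφ'] / [γz sinβ cosβ].
γz = 19.0·3.7 = 70.30 kN/m²
Numerator = 22.0 + 70.30·cos²24.2°·tan19.0° = 22.0 + 70.30·0.8320·0.3443 = 42.139 kPa
Denominator = 70.30·sin24.2°·cos24.2° = 70.30·0.4099·0.9121 = 26.285 kPa
FS = 42.139 / 26.285 = 1.603

FS = 1.60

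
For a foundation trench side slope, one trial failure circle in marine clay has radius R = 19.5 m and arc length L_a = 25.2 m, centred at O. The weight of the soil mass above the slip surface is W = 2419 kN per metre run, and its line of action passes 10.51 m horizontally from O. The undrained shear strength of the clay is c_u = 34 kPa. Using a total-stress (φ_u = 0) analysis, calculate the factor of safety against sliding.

FS = 0.66

Taking moments about the centre O, the resisting moment is provided by the undrained shear strength acting along the arc:
M_R = c_u·L_a·R = 34·25.20·19.5 = 16707.6 kN·m/m
M_D = W·d = 2419·10.51 = 25423.7 kN·m/m
FS = M_R / M_D = 16707.6 / 25423.7 = 0.657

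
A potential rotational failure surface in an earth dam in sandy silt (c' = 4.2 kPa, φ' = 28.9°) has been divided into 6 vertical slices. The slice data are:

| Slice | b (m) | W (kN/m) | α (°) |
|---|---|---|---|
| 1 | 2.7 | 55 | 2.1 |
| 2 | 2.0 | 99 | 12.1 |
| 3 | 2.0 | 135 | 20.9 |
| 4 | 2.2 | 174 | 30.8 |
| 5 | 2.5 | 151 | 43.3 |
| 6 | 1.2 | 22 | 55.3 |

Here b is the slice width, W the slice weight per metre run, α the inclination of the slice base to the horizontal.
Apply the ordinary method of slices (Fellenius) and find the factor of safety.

Ordinary method of slices: FS = Σ[c'·Δl_i + (W_i cosα_i)·tanφ'] / Σ W_i sinα_i, with Δl_i = b_i / cosα_i.
Slice 1: Δl = 2.7/cos2.1° = 2.702 m; N'_1 = 55·cos2.1° = 55.0; c'Δl = 11.35; W sinα = 2.0
Slice 2: Δl = 2.0/cos12.1° = 2.045 m; N'_2 = 99·cos12.1° = 96.8; c'Δl = 8.59; W sinα = 20.8
Slice 3: Δl = 2.0/cos20.9° = 2.141 m; N'_3 = 135·cos20.9° = 126.1; c'Δl = 8.99; W sinα = 48.2
Slice 4: Δl = 2.2/cos30.8° = 2.561 m; N'_4 = 174·cos30.8° = 149.5; c'Δl = 10.76; W sinα = 89.1
Slice 5: Δl = 2.5/cos43.3° = 3.435 m; N'_5 = 151·cos43.3° = 109.9; c'Δl = 14.43; W sinα = 103.6
Slice 6: Δl = 1.2/cos55.3° = 2.108 m; N'_6 = 22·cos55.3° = 12.5; c'Δl = 8.85; W sinα = 18.1
Σc'Δl = 63.0 kN/m; ΣN' = 549.8 kN/m; ΣW sinα = 281.7 kN/m
Resisting = 63.0 + 549.8·tan28.9° = 63.0 + 303.5 = 366.5 kN/m
FS = 366.5 / 281.7 = 1.301

FS = 1.30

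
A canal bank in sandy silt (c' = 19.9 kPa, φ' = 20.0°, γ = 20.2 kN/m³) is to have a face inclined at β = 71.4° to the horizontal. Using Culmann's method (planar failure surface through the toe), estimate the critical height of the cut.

Culmann's analysis gives the critical failure plane at α_cr = (β + φ')/2 = (71.4 + 20.0)/2 = 45.7°, and the critical height
H_c = (4c'/γ) · sinβ cosφ' / [1 − cos(β − φ')]
    = (4·19.9/20.2) · sin71.4°·cos20.0° / [1 − cos(51.4°)]
    = 3.941 · 0.9478·0.9397 / [1 − 0.6239]
    = 3.941 · 0.8906 / 0.3761
    = 9.33 m

H_c = 9.33 m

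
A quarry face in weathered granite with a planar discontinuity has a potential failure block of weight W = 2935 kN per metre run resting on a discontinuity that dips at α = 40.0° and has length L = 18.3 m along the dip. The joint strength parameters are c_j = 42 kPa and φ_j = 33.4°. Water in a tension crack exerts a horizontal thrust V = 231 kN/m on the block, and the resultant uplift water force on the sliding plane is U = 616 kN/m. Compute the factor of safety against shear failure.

Resolving the block weight along and normal to the plane and applying the Mohr–Coulomb strength on the joint:
N' = W cosα − U − V sinα = 2935·cos40.0° − 616 − 231·sin40.0° = 1483.9 kN/m
Driving force T = W sinα + V cosα = 2935·sin40.0° + 231·cos40.0° = 2063.5 kN/m
Resisting force R = c_j·L + N'·tanφ_j = 42·18.3 + 1483.9·tan33.4° = 768.6 + 978.4 = 1747.0 kN/m
FS = R / T = 1747.0 / 2063.5 = 0.847

FS = 0.85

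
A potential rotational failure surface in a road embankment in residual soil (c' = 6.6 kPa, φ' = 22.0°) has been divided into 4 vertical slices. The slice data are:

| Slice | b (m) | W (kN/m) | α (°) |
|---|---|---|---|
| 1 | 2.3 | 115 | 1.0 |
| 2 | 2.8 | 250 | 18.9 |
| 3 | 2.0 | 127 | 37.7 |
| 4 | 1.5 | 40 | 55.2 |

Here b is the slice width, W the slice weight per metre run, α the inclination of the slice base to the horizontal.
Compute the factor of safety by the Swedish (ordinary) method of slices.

Ordinary method of slices: FS = Σ[c'·Δl_i + (W_i cosα_i)·tanφ'] / Σ W_i sinα_i, with Δl_i = b_i / cosα_i.
Slice 1: Δl = 2.3/cos1.0° = 2.300 m; N'_1 = 115·cos1.0° = 115.0; c'Δl = 15.18; W sinα = 2.0
Slice 2: Δl = 2.8/cos18.9° = 2.960 m; N'_2 = 250·cos18.9° = 236.5; c'Δl = 19.53; W sinα = 81.0
Slice 3: Δl = 2.0/cos37.7° = 2.528 m; N'_3 = 127·cos37.7° = 100.5; c'Δl = 16.68; W sinα = 77.7
Slice 4: Δl = 1.5/cos55.2° = 2.628 m; N'_4 = 40·cos55.2° = 22.8; c'Δl = 17.35; W sinα = 32.8
Σc'Δl = 68.7 kN/m; ΣN' = 474.8 kN/m; ΣW sinα = 193.5 kN/m
Resisting = 68.7 + 474.8·tan22.0° = 68.7 + 191.8 = 260.6 kN/m
FS = 260.6 / 193.5 = 1.347

FS = 1.35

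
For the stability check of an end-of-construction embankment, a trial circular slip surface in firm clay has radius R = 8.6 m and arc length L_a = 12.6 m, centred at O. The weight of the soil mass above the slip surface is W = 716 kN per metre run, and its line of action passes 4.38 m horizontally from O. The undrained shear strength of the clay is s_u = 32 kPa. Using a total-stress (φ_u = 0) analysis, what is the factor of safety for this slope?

Taking moments about the centre O, the resisting moment is provided by the undrained shear strength acting along the arc:
M_R = s_u·L_a·R = 32·12.60·8.6 = 3467.5 kN·m/m
M_D = W·d = 716·4.38 = 3136.1 kN·m/m
FS = M_R / M_D = 3467.5 / 3136.1 = 1.106

FS = 1.11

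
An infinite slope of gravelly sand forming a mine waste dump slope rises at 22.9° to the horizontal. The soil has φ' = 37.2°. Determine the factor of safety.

For a dry cohesionless infinite slope the factor of safety is FS = tanφ' / tanβ.
FS = tan37.2° / tan22.9° = 0.7590 / 0.4224 = 1.797

FS = 1.80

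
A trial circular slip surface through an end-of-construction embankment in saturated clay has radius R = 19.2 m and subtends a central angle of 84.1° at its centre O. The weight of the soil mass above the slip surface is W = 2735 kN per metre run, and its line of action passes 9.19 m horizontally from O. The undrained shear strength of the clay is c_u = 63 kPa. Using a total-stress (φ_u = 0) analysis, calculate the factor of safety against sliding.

FS = 1.36

Taking moments about the centre O, the resisting moment is provided by the undrained shear strength acting along the arc:
Arc length L_a = R·θ = 19.2·(84.1°·π/180) = 19.2·1.4678 = 28.18 m
M_R = c_u·L_a·R = 63·28.18·19.2 = 34089.2 kN·m/m
M_D = W·d = 2735·9.19 = 25134.6 kN·m/m
FS = M_R / M_D = 34089.2 / 25134.6 = 1.356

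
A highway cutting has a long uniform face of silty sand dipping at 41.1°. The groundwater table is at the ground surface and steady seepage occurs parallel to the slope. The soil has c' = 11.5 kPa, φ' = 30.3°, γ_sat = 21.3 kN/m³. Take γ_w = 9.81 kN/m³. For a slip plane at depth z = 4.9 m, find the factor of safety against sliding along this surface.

With seepage parallel to the slope and the water table at the surface, the effective normal stress on the slip plane uses the buoyant unit weight γ' = γ_sat − γ_w while the driving shear stress uses γ_sat:
FS = [c' + γ' z cos²β tanφ'] / [γ_sat z sinβ cosβ]
γ' = 21.3 − 9.81 = 11.49 kN/m³
Numerator = 11.5 + 11.49·4.9·cos²41.1°·tan30.3° = 11.5 + 11.49·4.9·0.5679·0.5844 = 30.182 kPa
Denominator = 21.3·4.9·sin41.1°·cos41.1° = 21.3·4.9·0.6574·0.7536 = 51.702 kPa
FS = 30.182 / 51.702 = 0.584

FS = 0.58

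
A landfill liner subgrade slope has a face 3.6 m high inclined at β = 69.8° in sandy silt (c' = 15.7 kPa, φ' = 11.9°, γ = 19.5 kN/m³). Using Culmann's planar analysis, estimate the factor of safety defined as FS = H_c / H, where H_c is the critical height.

FS = 1.75

H_c = (4c'/γ) · sinβ cosφ' / [1 − cos(β − φ')]
    = (4·15.7/19.5) · sin69.8°·cos11.9° / [1 − cos57.9°]
    = 3.221 · 0.9183 / 0.4686 = 6.31 m
FS = H_c / H = 6.31 / 3.6 = 1.753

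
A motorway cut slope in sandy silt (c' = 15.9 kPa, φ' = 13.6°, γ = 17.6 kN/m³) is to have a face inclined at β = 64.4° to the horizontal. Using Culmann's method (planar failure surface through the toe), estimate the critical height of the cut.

Culmann's analysis gives the critical failure plane at α_cr = (β + φ')/2 = (64.4 + 13.6)/2 = 39.0°, and the critical height
H_c = (4c'/γ) · sinβ cosφ' / [1 − cos(β − φ')]
    = (4·15.9/17.6) · sin64.4°·cos13.6° / [1 − cos(50.8°)]
    = 3.614 · 0.9018·0.9720 / [1 − 0.6320]
    = 3.614 · 0.8765 / 0.3680
    = 8.61 m

H_c = 8.61 m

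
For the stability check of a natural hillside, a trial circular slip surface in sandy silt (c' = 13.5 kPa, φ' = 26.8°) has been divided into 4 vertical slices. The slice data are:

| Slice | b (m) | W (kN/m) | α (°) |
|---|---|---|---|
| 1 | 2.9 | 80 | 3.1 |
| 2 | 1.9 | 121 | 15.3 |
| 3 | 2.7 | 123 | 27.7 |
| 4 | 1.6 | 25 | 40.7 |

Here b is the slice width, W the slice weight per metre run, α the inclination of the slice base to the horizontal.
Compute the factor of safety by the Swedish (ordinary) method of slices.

FS = 2.73

Ordinary method of slices: FS = Σ[c'·Δl_i + (W_i cosα_i)·tanφ'] / Σ W_i sinα_i, with Δl_i = b_i / cosα_i.
Slice 1: Δl = 2.9/cos3.1° = 2.904 m; N'_1 = 80·cos3.1° = 79.9; c'Δl = 39.21; W sinα = 4.3
Slice 2: Δl = 1.9/cos15.3° = 1.970 m; N'_2 = 121·cos15.3° = 116.7; c'Δl = 26.59; W sinα = 31.9
Slice 3: Δl = 2.7/cos27.7° = 3.049 m; N'_3 = 123·cos27.7° = 108.9; c'Δl = 41.17; W sinα = 57.2
Slice 4: Δl = 1.6/cos40.7° = 2.110 m; N'_4 = 25·cos40.7° = 19.0; c'Δl = 28.49; W sinα = 16.3
Σc'Δl = 135.5 kN/m; ΣN' = 324.5 kN/m; ΣW sinα = 109.7 kN/m
Resisting = 135.5 + 324.5·tan26.8° = 135.5 + 163.9 = 299.4 kN/m
FS = 299.4 / 109.7 = 2.728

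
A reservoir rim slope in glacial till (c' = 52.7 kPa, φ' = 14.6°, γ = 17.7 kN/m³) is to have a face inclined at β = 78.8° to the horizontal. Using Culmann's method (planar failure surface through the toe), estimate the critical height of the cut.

Culmann's analysis gives the critical failure plane at α_cr = (β + φ')/2 = (78.8 + 14.6)/2 = 46.7°, and the critical height
H_c = (4c'/γ) · sinβ cosφ' / [1 − cos(β − φ')]
    = (4·52.7/17.7) · sin78.8°·cos14.6° / [1 − cos(64.2°)]
    = 11.910 · 0.9810·0.9677 / [1 − 0.4352]
    = 11.910 · 0.9493 / 0.5648
    = 20.02 m

H_c = 20.02 m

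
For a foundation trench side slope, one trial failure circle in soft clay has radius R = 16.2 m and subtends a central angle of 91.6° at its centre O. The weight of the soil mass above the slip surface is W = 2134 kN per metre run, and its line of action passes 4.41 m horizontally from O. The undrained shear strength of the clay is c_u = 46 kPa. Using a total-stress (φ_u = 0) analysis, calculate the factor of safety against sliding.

Taking moments about the centre O, the resisting moment is provided by the undrained shear strength acting along the arc:
Arc length L_a = R·θ = 16.2·(91.6°·π/180) = 16.2·1.5987 = 25.90 m
M_R = c_u·L_a·R = 46·25.90·16.2 = 19300.2 kN·m/m
M_D = W·d = 2134·4.41 = 9410.9 kN·m/m
FS = M_R / M_D = 19300.2 / 9410.9 = 2.051

FS = 2.05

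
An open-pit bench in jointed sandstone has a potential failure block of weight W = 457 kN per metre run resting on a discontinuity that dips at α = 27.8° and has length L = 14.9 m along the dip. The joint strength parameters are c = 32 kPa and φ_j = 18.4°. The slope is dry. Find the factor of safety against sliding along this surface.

FS = 2.87

Resolving the block weight along and normal to the plane and applying the Mohr–Coulomb strength on the joint:
N' = W cosα = 457·cos27.8° = 404.3 kN/m
Driving force T = W sinα = 457·sin27.8° = 213.1 kN/m
Resisting force R = c·L + N'·tanφ_j = 32·14.9 + 404.3·tan18.4° = 476.8 + 134.5 = 611.3 kN/m
FS = R / T = 611.3 / 213.1 = 2.868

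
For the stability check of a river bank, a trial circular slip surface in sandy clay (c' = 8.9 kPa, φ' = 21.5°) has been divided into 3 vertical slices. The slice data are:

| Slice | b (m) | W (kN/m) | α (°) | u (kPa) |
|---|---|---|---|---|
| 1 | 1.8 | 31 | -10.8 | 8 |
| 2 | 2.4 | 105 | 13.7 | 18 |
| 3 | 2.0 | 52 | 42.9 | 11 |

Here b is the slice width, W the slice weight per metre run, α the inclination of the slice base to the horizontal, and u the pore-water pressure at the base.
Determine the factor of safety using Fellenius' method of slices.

FS = 1.74

Ordinary method of slices: FS = Σ[c'·Δl_i + (W_i cosα_i − u_i·Δl_i)·tanφ'] / Σ W_i sinα_i, with Δl_i = b_i / cosα_i.
Slice 1: Δl = 1.8/cos(-10.8°) = 1.832 m; N'_1 = 31·cos(-10.8°) − 8·1.832 = 15.8; c'Δl = 16.31; W sinα = -5.8
Slice 2: Δl = 2.4/cos13.7° = 2.470 m; N'_2 = 105·cos13.7° − 18·2.470 = 57.5; c'Δl = 21.99; W sinα = 24.9
Slice 3: Δl = 2.0/cos42.9° = 2.730 m; N'_3 = 52·cos42.9° − 11·2.730 = 8.1; c'Δl = 24.30; W sinα = 35.4
Σc'Δl = 62.6 kN/m; ΣN' = 81.4 kN/m; ΣW sinα = 54.5 kN/m
Resisting = 62.6 + 81.4·tan21.5° = 62.6 + 32.1 = 94.7 kN/m
FS = 94.7 / 54.5 = 1.738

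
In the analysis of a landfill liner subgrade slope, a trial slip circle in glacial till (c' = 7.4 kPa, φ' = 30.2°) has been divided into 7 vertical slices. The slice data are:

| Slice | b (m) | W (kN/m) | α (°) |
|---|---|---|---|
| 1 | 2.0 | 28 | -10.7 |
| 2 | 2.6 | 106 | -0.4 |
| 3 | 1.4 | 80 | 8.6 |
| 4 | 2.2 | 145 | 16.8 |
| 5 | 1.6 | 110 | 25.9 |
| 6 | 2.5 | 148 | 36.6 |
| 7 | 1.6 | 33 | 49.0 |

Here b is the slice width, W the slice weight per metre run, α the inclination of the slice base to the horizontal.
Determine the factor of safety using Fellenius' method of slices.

FS = 2.20

Ordinary method of slices: FS = Σ[c'·Δl_i + (W_i cosα_i)·tanφ'] / Σ W_i sinα_i, with Δl_i = b_i / cosα_i.
Slice 1: Δl = 2.0/cos(-10.7°) = 2.035 m; N'_1 = 28·cos(-10.7°) = 27.5; c'Δl = 15.06; W sinα = -5.2
Slice 2: Δl = 2.6/cos(-0.4°) = 2.600 m; N'_2 = 106·cos(-0.4°) = 106.0; c'Δl = 19.24; W sinα = -0.7
Slice 3: Δl = 1.4/cos8.6° = 1.416 m; N'_3 = 80·cos8.6° = 79.1; c'Δl = 10.48; W sinα = 12.0
Slice 4: Δl = 2.2/cos16.8° = 2.298 m; N'_4 = 145·cos16.8° = 138.8; c'Δl = 17.01; W sinα = 41.9
Slice 5: Δl = 1.6/cos25.9° = 1.779 m; N'_5 = 110·cos25.9° = 99.0; c'Δl = 13.16; W sinα = 48.0
Slice 6: Δl = 2.5/cos36.6° = 3.114 m; N'_6 = 148·cos36.6° = 118.8; c'Δl = 23.04; W sinα = 88.2
Slice 7: Δl = 1.6/cos49.0° = 2.439 m; N'_7 = 33·cos49.0° = 21.6; c'Δl = 18.05; W sinα = 24.9
Σc'Δl = 116.0 kN/m; ΣN' = 590.8 kN/m; ΣW sinα = 209.1 kN/m
Resisting = 116.0 + 590.8·tan30.2° = 116.0 + 343.9 = 459.9 kN/m
FS = 459.9 / 209.1 = 2.199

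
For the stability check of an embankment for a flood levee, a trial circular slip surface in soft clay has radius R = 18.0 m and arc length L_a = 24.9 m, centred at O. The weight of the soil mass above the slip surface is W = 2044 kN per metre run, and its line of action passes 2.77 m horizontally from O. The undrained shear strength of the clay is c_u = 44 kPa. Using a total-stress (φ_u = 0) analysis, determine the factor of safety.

Taking moments about the centre O, the resisting moment is provided by the undrained shear strength acting along the arc:
M_R = c_u·L_a·R = 44·24.90·18.0 = 19720.8 kN·m/m
M_D = W·d = 2044·2.77 = 5661.9 kN·m/m
FS = M_R / M_D = 19720.8 / 5661.9 = 3.483

FS = 3.48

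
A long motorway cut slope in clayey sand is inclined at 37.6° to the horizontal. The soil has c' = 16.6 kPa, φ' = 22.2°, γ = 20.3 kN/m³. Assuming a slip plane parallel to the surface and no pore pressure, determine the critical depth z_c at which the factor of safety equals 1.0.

Setting FS = 1.00 in FS = [c' + γz cos²β tanφ'] / [γz sinβ cosβ] and solving for z:
z = c' / [γ cosβ (FS·sinβ − cosβ·tanφ')]
  = 16.6 / [20.3·cos37.6°·(1.00·sin37.6° − cos37.6°·tan22.2°)]
  = 16.6 / [20.3·0.7923·(1.00·0.6101 − 0.7923·0.4081)]
  = 16.6 / 4.6130 = 3.599 m

z_c = 3.60 m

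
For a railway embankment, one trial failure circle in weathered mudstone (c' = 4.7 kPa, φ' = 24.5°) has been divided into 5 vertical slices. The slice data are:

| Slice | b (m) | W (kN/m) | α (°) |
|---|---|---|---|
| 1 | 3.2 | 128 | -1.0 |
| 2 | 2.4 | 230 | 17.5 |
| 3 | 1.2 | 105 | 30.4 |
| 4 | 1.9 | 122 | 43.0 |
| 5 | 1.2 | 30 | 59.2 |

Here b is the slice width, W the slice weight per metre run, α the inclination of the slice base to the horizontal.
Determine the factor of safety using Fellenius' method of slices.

Ordinary method of slices: FS = Σ[c'·Δl_i + (W_i cosα_i)·tanφ'] / Σ W_i sinα_i, with Δl_i = b_i / cosα_i.
Slice 1: Δl = 3.2/cos(-1.0°) = 3.200 m; N'_1 = 128·cos(-1.0°) = 128.0; c'Δl = 15.04; W sinα = -2.2
Slice 2: Δl = 2.4/cos17.5° = 2.516 m; N'_2 = 230·cos17.5° = 219.4; c'Δl = 11.83; W sinα = 69.2
Slice 3: Δl = 1.2/cos30.4° = 1.391 m; N'_3 = 105·cos30.4° = 90.6; c'Δl = 6.54; W sinα = 53.1
Slice 4: Δl = 1.9/cos43.0° = 2.598 m; N'_4 = 122·cos43.0° = 89.2; c'Δl = 12.21; W sinα = 83.2
Slice 5: Δl = 1.2/cos59.2° = 2.344 m; N'_5 = 30·cos59.2° = 15.4; c'Δl = 11.01; W sinα = 25.8
Σc'Δl = 56.6 kN/m; ΣN' = 542.5 kN/m; ΣW sinα = 229.0 kN/m
Resisting = 56.6 + 542.5·tan24.5° = 56.6 + 247.2 = 303.9 kN/m
FS = 303.9 / 229.0 = 1.327

FS = 1.33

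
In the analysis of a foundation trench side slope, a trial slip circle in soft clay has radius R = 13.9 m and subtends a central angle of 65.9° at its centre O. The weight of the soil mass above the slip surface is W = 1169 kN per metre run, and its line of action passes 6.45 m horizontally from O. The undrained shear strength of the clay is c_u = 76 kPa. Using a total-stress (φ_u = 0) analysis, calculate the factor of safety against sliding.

FS = 2.24

Taking moments about the centre O, the resisting moment is provided by the undrained shear strength acting along the arc:
Arc length L_a = R·θ = 13.9·(65.9°·π/180) = 13.9·1.1502 = 15.99 m
M_R = c_u·L_a·R = 76·15.99·13.9 = 16889.1 kN·m/m
M_D = W·d = 1169·6.45 = 7540.1 kN·m/m
FS = M_R / M_D = 16889.1 / 7540.1 = 2.240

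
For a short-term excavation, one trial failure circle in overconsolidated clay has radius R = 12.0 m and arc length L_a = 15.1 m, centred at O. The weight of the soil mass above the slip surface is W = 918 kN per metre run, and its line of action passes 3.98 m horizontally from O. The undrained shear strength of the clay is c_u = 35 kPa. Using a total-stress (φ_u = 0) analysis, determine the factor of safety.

Taking moments about the centre O, the resisting moment is provided by the undrained shear strength acting along the arc:
M_R = c_u·L_a·R = 35·15.10·12.0 = 6342.0 kN·m/m
M_D = W·d = 918·3.98 = 3653.6 kN·m/m
FS = M_R / M_D = 6342.0 / 3653.6 = 1.736

FS = 1.74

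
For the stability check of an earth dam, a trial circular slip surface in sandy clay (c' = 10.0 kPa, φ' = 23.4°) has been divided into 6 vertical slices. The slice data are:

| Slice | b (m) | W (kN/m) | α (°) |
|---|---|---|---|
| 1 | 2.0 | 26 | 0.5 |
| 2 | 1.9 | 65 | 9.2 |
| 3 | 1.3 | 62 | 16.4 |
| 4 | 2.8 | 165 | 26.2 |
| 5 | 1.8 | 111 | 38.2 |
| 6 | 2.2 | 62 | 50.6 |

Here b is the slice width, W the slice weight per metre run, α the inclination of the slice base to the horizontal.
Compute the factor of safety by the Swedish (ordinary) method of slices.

Ordinary method of slices: FS = Σ[c'·Δl_i + (W_i cosα_i)·tanφ'] / Σ W_i sinα_i, with Δl_i = b_i / cosα_i.
Slice 1: Δl = 2.0/cos0.5° = 2.000 m; N'_1 = 26·cos0.5° = 26.0; c'Δl = 20.00; W sinα = 0.2
Slice 2: Δl = 1.9/cos9.2° = 1.925 m; N'_2 = 65·cos9.2° = 64.2; c'Δl = 19.25; W sinα = 10.4
Slice 3: Δl = 1.3/cos16.4° = 1.355 m; N'_3 = 62·cos16.4° = 59.5; c'Δl = 13.55; W sinα = 17.5
Slice 4: Δl = 2.8/cos26.2° = 3.121 m; N'_4 = 165·cos26.2° = 148.0; c'Δl = 31.21; W sinα = 72.8
Slice 5: Δl = 1.8/cos38.2° = 2.290 m; N'_5 = 111·cos38.2° = 87.2; c'Δl = 22.90; W sinα = 68.6
Slice 6: Δl = 2.2/cos50.6° = 3.466 m; N'_6 = 62·cos50.6° = 39.4; c'Δl = 34.66; W sinα = 47.9
Σc'Δl = 141.6 kN/m; ΣN' = 424.3 kN/m; ΣW sinα = 217.5 kN/m
Resisting = 141.6 + 424.3·tan23.4° = 141.6 + 183.6 = 325.2 kN/m
FS = 325.2 / 217.5 = 1.495

FS = 1.49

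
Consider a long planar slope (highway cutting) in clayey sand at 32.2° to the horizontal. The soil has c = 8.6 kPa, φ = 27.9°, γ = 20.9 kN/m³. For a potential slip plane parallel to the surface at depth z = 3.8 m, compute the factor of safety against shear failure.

For an infinite slope with a slip plane parallel to the surface (no pore pressure): FS = [c + γz cos²β tanφ] / [γz sinβ cosβ].
γz = 20.9·3.8 = 79.42 kN/m²
Numerator = 8.6 + 79.42·cos²32.2°·tan27.9° = 8.6 + 79.42·0.7160·0.5295 = 38.710 kPa
Denominator = 79.42·sin32.2°·cos32.2° = 79.42·0.5329·0.8462 = 35.812 kPa
FS = 38.710 / 35.812 = 1.081

FS = 1.08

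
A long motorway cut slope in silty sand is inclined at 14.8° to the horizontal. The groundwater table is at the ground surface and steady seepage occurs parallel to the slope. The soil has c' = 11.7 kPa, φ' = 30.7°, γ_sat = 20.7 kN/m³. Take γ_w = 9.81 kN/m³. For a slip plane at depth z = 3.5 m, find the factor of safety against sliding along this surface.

With seepage parallel to the slope and the water table at the surface, the effective normal stress on the slip plane uses the buoyant unit weight γ' = γ_sat − γ_w while the driving shear stress uses γ_sat:
FS = [c' + γ' z cos²β tanφ'] / [γ_sat z sinβ cosβ]
γ' = 20.7 − 9.81 = 10.89 kN/m³
Numerator = 11.7 + 10.89·3.5·cos²14.8°·tan30.7° = 11.7 + 10.89·3.5·0.9347·0.5938 = 32.854 kPa
Denominator = 20.7·3.5·sin14.8°·cos14.8° = 20.7·3.5·0.2554·0.9668 = 17.893 kPa
FS = 32.854 / 17.893 = 1.836

FS = 1.84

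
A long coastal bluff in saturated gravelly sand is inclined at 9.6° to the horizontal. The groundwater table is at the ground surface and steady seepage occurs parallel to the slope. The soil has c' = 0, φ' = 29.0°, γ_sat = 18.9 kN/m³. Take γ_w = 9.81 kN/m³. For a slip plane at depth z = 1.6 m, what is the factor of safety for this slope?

With seepage parallel to the slope and the water table at the surface, the effective normal stress on the slip plane uses the buoyant unit weight γ' = γ_sat − γ_w while the driving shear stress uses γ_sat:
FS = [c' + γ' z cos²β tanφ'] / [γ_sat z sinβ cosβ]
(For c' = 0 this reduces to FS = (γ'/γ_sat)·tanφ'/tanβ.)
γ' = 18.9 − 9.81 = 9.09 kN/m³
Numerator = 0.0 + 9.09·1.6·cos²9.6°·tan29.0° = 0.0 + 9.09·1.6·0.9722·0.5543 = 7.838 kPa
Denominator = 18.9·1.6·sin9.6°·cos9.6° = 18.9·1.6·0.1668·0.9860 = 4.972 kPa
FS = 7.838 / 4.972 = 1.576

FS = 1.58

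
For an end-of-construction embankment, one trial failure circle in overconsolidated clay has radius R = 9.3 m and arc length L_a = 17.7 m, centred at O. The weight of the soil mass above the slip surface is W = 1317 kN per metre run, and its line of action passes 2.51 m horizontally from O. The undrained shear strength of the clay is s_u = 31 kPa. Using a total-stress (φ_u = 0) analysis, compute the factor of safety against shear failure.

Taking moments about the centre O, the resisting moment is provided by the undrained shear strength acting along the arc:
M_R = s_u·L_a·R = 31·17.70·9.3 = 5102.9 kN·m/m
M_D = W·d = 1317·2.51 = 3305.7 kN·m/m
FS = M_R / M_D = 5102.9 / 3305.7 = 1.544

FS = 1.54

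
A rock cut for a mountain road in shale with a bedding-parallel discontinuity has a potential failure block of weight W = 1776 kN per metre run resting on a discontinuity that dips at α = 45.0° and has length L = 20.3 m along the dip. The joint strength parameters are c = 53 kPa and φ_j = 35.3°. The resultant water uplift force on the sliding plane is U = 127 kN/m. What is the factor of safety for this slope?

FS = 1.49

Resolving the block weight along and normal to the plane and applying the Mohr–Coulomb strength on the joint:
N' = W cosα − U = 1776·cos45.0° − 127 = 1128.8 kN/m
Driving force T = W sinα = 1776·sin45.0° = 1255.8 kN/m
Resisting force R = c·L + N'·tanφ_j = 53·20.3 + 1128.8·tan35.3° = 1075.9 + 799.3 = 1875.2 kN/m
FS = R / T = 1875.2 / 1255.8 = 1.493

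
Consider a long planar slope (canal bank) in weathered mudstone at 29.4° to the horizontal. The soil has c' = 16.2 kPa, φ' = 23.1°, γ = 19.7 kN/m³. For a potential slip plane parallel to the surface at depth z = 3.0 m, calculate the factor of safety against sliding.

For an infinite slope with a slip plane parallel to the surface (no pore pressure): FS = [c' + γz cos²β tanφ'] / [γz sinβ cosβ].
γz = 19.7·3.0 = 59.10 kN/m²
Numerator = 16.2 + 59.10·cos²29.4°·tan23.1° = 16.2 + 59.10·0.7590·0.4265 = 35.333 kPa
Denominator = 59.10·sin29.4°·cos29.4° = 59.10·0.4909·0.8712 = 25.276 kPa
FS = 35.333 / 25.276 = 1.398

FS = 1.40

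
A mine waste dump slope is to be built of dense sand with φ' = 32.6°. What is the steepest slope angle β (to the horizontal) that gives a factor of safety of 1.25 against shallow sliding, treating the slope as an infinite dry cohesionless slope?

For an infinite dry cohesionless slope FS = tanφ'/tanβ, so tanβ = tanφ' / FS.
tanβ = tan32.6° / 1.25 = 0.6395 / 1.25 = 0.5116
β = arctan(0.5116) = 27.10°

β = 27.1°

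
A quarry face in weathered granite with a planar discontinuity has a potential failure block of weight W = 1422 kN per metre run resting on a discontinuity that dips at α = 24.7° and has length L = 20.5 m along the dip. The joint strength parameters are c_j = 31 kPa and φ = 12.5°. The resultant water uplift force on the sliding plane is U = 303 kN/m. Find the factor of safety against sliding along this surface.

FS = 1.44

Resolving the block weight along and normal to the plane and applying the Mohr–Coulomb strength on the joint:
N' = W cosα − U = 1422·cos24.7° − 303 = 988.9 kN/m
Driving force T = W sinα = 1422·sin24.7° = 594.2 kN/m
Resisting force R = c_j·L + N'·tanφ = 31·20.5 + 988.9·tan12.5° = 635.5 + 219.2 = 854.7 kN/m
FS = R / T = 854.7 / 594.2 = 1.438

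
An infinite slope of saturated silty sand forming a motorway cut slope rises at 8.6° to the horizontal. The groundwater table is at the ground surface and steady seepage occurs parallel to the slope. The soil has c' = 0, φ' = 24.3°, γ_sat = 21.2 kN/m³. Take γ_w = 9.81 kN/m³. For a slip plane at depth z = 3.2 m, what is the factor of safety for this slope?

With seepage parallel to the slope and the water table at the surface, the effective normal stress on the slip plane uses the buoyant unit weight γ' = γ_sat − γ_w while the driving shear stress uses γ_sat:
FS = [c' + γ' z cos²β tanφ'] / [γ_sat z sinβ cosβ]
(For c' = 0 this reduces to FS = (γ'/γ_sat)·tanφ'/tanβ.)
γ' = 21.2 − 9.81 = 11.39 kN/m³
Numerator = 0.0 + 11.39·3.2·cos²8.6°·tan24.3° = 0.0 + 11.39·3.2·0.9776·0.4515 = 16.089 kPa
Denominator = 21.2·3.2·sin8.6°·cos8.6° = 21.2·3.2·0.1495·0.9888 = 10.030 kPa
FS = 16.089 / 10.030 = 1.604

FS = 1.60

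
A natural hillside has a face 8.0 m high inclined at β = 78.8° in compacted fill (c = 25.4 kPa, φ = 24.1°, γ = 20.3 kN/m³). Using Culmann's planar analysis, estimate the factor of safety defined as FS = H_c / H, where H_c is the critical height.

FS = 1.33

H_c = (4c/γ) · sinβ cosφ / [1 − cos(β − φ)]
    = (4·25.4/20.3) · sin78.8°·cos24.1° / [1 − cos54.7°]
    = 5.005 · 0.8954 / 0.4221 = 10.62 m
FS = H_c / H = 10.62 / 8.0 = 1.327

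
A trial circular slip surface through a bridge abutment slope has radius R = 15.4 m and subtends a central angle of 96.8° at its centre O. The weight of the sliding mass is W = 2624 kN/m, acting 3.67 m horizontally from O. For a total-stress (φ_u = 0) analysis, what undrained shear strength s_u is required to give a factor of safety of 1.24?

FS = s_u·L_a·R / (W·d), so s_u = FS·W·d / (L_a·R).
Arc length L_a = R·θ = 15.4·(96.8°·π/180) = 15.4·1.6895 = 26.02 m
s_u = 1.24·2624·3.67 / (26.02·15.4) = 11941.3 / 400.68 = 29.80 kPa

s_u = 29.8 kPa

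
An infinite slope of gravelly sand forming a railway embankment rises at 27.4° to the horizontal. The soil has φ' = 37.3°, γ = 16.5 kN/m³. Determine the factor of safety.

FS = 1.47

For a dry cohesionless infinite slope the factor of safety is FS = tanφ' / tanβ.
FS = tan37.3° / tan27.4° = 0.7618 / 0.5184 = 1.470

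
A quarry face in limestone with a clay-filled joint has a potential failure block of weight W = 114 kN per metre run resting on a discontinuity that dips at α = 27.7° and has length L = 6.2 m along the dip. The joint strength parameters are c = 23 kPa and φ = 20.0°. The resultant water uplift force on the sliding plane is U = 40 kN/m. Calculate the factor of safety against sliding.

Resolving the block weight along and normal to the plane and applying the Mohr–Coulomb strength on the joint:
N' = W cosα − U = 114·cos27.7° − 40 = 60.9 kN/m
Driving force T = W sinα = 114·sin27.7° = 53.0 kN/m
Resisting force R = c·L + N'·tanφ = 23·6.2 + 60.9·tan20.0° = 142.6 + 22.2 = 164.8 kN/m
FS = R / T = 164.8 / 53.0 = 3.109

FS = 3.11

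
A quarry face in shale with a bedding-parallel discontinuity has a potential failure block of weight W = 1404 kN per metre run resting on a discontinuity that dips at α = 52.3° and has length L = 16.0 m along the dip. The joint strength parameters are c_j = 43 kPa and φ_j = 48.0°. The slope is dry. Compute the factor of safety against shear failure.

Resolving the block weight along and normal to the plane and applying the Mohr–Coulomb strength on the joint:
N' = W cosα = 1404·cos52.3° = 858.6 kN/m
Driving force T = W sinα = 1404·sin52.3° = 1110.9 kN/m
Resisting force R = c_j·L + N'·tanφ_j = 43·16.0 + 858.6·tan48.0° = 688.0 + 953.6 = 1641.6 kN/m
FS = R / T = 1641.6 / 1110.9 = 1.478

FS = 1.48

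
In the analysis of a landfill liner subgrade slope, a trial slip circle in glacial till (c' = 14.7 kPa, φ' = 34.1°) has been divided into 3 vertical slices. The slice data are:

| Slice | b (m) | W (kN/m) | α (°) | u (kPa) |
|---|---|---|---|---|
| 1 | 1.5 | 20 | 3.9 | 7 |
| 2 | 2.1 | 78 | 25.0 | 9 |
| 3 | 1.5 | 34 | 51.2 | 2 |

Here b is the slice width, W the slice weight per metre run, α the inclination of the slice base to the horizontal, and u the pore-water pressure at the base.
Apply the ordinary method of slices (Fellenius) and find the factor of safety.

Ordinary method of slices: FS = Σ[c'·Δl_i + (W_i cosα_i − u_i·Δl_i)·tanφ'] / Σ W_i sinα_i, with Δl_i = b_i / cosα_i.
Slice 1: Δl = 1.5/cos3.9° = 1.503 m; N'_1 = 20·cos3.9° − 7·1.503 = 9.4; c'Δl = 22.10; W sinα = 1.4
Slice 2: Δl = 2.1/cos25.0° = 2.317 m; N'_2 = 78·cos25.0° − 9·2.317 = 49.8; c'Δl = 34.06; W sinα = 33.0
Slice 3: Δl = 1.5/cos51.2° = 2.394 m; N'_3 = 34·cos51.2° − 2·2.394 = 16.5; c'Δl = 35.19; W sinα = 26.5
Σc'Δl = 91.4 kN/m; ΣN' = 75.8 kN/m; ΣW sinα = 60.8 kN/m
Resisting = 91.4 + 75.8·tan34.1° = 91.4 + 51.3 = 142.7 kN/m
FS = 142.7 / 60.8 = 2.346

FS = 2.35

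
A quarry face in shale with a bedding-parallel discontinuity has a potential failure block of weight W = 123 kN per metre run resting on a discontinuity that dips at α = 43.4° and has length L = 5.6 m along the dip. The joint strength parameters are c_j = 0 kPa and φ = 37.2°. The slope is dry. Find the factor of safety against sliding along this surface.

FS = 0.80

Resolving the block weight along and normal to the plane and applying the Mohr–Coulomb strength on the joint:
N' = W cosα = 123·cos43.4° = 89.4 kN/m
Driving force T = W sinα = 123·sin43.4° = 84.5 kN/m
Resisting force R = c_j·L + N'·tanφ = 0·5.6 + 89.4·tan37.2° = 0.0 + 67.8 = 67.8 kN/m
FS = R / T = 67.8 / 84.5 = 0.803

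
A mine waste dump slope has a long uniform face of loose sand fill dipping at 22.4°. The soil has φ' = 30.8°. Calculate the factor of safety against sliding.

FS = 1.45

For a dry cohesionless infinite slope the factor of safety is FS = tanφ' / tanβ.
FS = tan30.8° / tan22.4° = 0.5961 / 0.4122 = 1.446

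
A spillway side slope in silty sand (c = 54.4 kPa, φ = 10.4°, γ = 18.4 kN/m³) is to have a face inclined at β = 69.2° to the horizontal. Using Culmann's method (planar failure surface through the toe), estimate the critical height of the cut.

H_c = 22.56 m

Culmann's analysis gives the critical failure plane at α_cr = (β + φ)/2 = (69.2 + 10.4)/2 = 39.8°, and the critical height
H_c = (4c/γ) · sinβ cosφ / [1 − cos(β − φ)]
    = (4·54.4/18.4) · sin69.2°·cos10.4° / [1 − cos(58.8°)]
    = 11.826 · 0.9348·0.9836 / [1 − 0.5180]
    = 11.826 · 0.9195 / 0.4820
    = 22.56 m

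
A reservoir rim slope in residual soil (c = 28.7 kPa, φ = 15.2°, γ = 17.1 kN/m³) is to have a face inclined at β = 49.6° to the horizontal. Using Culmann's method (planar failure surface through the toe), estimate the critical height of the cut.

H_c = 28.21 m

Culmann's analysis gives the critical failure plane at α_cr = (β + φ)/2 = (49.6 + 15.2)/2 = 32.4°, and the critical height
H_c = (4c/γ) · sinβ cosφ / [1 − cos(β − φ)]
    = (4·28.7/17.1) · sin49.6°·cos15.2° / [1 − cos(34.4°)]
    = 6.713 · 0.7615·0.9650 / [1 − 0.8251]
    = 6.713 · 0.7349 / 0.1749
    = 28.21 m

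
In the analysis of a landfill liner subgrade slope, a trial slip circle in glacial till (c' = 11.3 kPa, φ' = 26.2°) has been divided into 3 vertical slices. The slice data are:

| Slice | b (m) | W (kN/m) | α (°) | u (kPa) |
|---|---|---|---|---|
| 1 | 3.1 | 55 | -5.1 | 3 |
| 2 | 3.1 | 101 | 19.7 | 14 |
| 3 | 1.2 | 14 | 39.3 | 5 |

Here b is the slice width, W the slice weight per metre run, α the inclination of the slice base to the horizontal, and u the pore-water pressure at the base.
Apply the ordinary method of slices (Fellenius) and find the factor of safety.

FS = 3.63

Ordinary method of slices: FS = Σ[c'·Δl_i + (W_i cosα_i − u_i·Δl_i)·tanφ'] / Σ W_i sinα_i, with Δl_i = b_i / cosα_i.
Slice 1: Δl = 3.1/cos(-5.1°) = 3.112 m; N'_1 = 55·cos(-5.1°) − 3·3.112 = 45.4; c'Δl = 35.17; W sinα = -4.9
Slice 2: Δl = 3.1/cos19.7° = 3.293 m; N'_2 = 101·cos19.7° − 14·3.293 = 49.0; c'Δl = 37.21; W sinα = 34.0
Slice 3: Δl = 1.2/cos39.3° = 1.551 m; N'_3 = 14·cos39.3° − 5·1.551 = 3.1; c'Δl = 17.52; W sinα = 8.9
Σc'Δl = 89.9 kN/m; ΣN' = 97.5 kN/m; ΣW sinα = 38.0 kN/m
Resisting = 89.9 + 97.5·tan26.2° = 89.9 + 48.0 = 137.9 kN/m
FS = 137.9 / 38.0 = 3.626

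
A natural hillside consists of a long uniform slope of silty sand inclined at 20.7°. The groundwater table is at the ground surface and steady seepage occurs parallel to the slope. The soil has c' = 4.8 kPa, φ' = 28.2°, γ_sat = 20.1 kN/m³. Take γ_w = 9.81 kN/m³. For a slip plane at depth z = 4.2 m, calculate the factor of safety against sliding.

FS = 0.90

With seepage parallel to the slope and the water table at the surface, the effective normal stress on the slip plane uses the buoyant unit weight γ' = γ_sat − γ_w while the driving shear stress uses γ_sat:
FS = [c' + γ' z cos²β tanφ'] / [γ_sat z sinβ cosβ]
γ' = 20.1 − 9.81 = 10.29 kN/m³
Numerator = 4.8 + 10.29·4.2·cos²20.7°·tan28.2° = 4.8 + 10.29·4.2·0.8751·0.5362 = 25.078 kPa
Denominator = 20.1·4.2·sin20.7°·cos20.7° = 20.1·4.2·0.3535·0.9354 = 27.914 kPa
FS = 25.078 / 27.914 = 0.898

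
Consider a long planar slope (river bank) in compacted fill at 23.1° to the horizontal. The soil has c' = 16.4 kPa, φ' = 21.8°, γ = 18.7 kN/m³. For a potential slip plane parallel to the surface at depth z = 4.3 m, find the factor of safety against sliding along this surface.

For an infinite slope with a slip plane parallel to the surface (no pore pressure): FS = [c' + γz cos²β tanφ'] / [γz sinβ cosβ].
γz = 18.7·4.3 = 80.41 kN/m²
Numerator = 16.4 + 80.41·cos²23.1°·tan21.8° = 16.4 + 80.41·0.8461·0.4000 = 43.611 kPa
Denominator = 80.41·sin23.1°·cos23.1° = 80.41·0.3923·0.9198 = 29.018 kPa
FS = 43.611 / 29.018 = 1.503

FS = 1.50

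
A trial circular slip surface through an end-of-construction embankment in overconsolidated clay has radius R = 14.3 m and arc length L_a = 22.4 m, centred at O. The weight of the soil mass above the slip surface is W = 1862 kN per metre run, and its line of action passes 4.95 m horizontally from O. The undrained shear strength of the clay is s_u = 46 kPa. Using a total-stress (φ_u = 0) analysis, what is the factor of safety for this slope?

FS = 1.60

Taking moments about the centre O, the resisting moment is provided by the undrained shear strength acting along the arc:
M_R = s_u·L_a·R = 46·22.40·14.3 = 14734.7 kN·m/m
M_D = W·d = 1862·4.95 = 9216.9 kN·m/m
FS = M_R / M_D = 14734.7 / 9216.9 = 1.599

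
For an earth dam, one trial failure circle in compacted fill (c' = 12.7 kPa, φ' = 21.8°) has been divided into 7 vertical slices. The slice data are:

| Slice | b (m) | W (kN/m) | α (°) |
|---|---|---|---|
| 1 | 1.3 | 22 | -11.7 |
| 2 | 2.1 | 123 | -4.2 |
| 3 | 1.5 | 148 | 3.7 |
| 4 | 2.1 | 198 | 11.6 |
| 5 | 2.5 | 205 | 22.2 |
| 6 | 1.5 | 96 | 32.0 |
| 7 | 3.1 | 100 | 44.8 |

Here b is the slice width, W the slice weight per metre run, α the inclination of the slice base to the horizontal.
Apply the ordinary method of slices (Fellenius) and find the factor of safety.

FS = 2.27

Ordinary method of slices: FS = Σ[c'·Δl_i + (W_i cosα_i)·tanφ'] / Σ W_i sinα_i, with Δl_i = b_i / cosα_i.
Slice 1: Δl = 1.3/cos(-11.7°) = 1.328 m; N'_1 = 22·cos(-11.7°) = 21.5; c'Δl = 16.86; W sinα = -4.5
Slice 2: Δl = 2.1/cos(-4.2°) = 2.106 m; N'_2 = 123·cos(-4.2°) = 122.7; c'Δl = 26.74; W sinα = -9.0
Slice 3: Δl = 1.5/cos3.7° = 1.503 m; N'_3 = 148·cos3.7° = 147.7; c'Δl = 19.09; W sinα = 9.6
Slice 4: Δl = 2.1/cos11.6° = 2.144 m; N'_4 = 198·cos11.6° = 194.0; c'Δl = 27.23; W sinα = 39.8
Slice 5: Δl = 2.5/cos22.2° = 2.700 m; N'_5 = 205·cos22.2° = 189.8; c'Δl = 34.29; W sinα = 77.5
Slice 6: Δl = 1.5/cos32.0° = 1.769 m; N'_6 = 96·cos32.0° = 81.4; c'Δl = 22.46; W sinα = 50.9
Slice 7: Δl = 3.1/cos44.8° = 4.369 m; N'_7 = 100·cos44.8° = 71.0; c'Δl = 55.48; W sinα = 70.5
Σc'Δl = 202.2 kN/m; ΣN' = 828.0 kN/m; ΣW sinα = 234.7 kN/m
Resisting = 202.2 + 828.0·tan21.8° = 202.2 + 331.2 = 533.3 kN/m
FS = 533.3 / 234.7 = 2.273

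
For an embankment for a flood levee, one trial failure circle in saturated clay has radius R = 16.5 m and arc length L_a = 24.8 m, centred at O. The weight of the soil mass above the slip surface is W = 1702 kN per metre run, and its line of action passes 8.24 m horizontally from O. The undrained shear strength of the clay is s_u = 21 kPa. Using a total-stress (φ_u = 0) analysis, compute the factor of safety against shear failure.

Taking moments about the centre O, the resisting moment is provided by the undrained shear strength acting along the arc:
M_R = s_u·L_a·R = 21·24.80·16.5 = 8593.2 kN·m/m
M_D = W·d = 1702·8.24 = 14024.5 kN·m/m
FS = M_R / M_D = 8593.2 / 14024.5 = 0.613

FS = 0.61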